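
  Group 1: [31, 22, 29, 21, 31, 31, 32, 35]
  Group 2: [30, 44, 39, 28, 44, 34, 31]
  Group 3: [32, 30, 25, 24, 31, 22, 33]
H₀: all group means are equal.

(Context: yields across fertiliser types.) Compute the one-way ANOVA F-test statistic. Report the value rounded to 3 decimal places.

test statistic = 4.218

Group means [29.00, 35.71, 28.14], grand mean 30.864
SSB = Σnᵢ(x̄ᵢ−x̄)² = 244.305; SSW = ΣΣ(x−x̄ᵢ)² = 550.286
MSB = 244.305/2 = 122.1526; MSW = 550.286/19 = 28.9624
F = MSB/MSW = 4.2176
df = (2, 19)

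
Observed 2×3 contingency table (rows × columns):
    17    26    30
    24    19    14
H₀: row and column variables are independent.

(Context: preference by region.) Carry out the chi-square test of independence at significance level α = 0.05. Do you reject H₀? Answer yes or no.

reject H₀: yes

Row totals [73, 57], col totals [41, 45, 44], n=130
χ² = (17−23.02)²/23.02 + (26−25.27)²/25.27 + (30−24.71)²/24.71 + (24−17.98)²/17.98 + (19−19.73)²/19.73 + (14−19.29)²/19.29 = 6.2273
df = 2
p-value (upper-tail) = 0.04444
At α=0.05: p < α → reject H₀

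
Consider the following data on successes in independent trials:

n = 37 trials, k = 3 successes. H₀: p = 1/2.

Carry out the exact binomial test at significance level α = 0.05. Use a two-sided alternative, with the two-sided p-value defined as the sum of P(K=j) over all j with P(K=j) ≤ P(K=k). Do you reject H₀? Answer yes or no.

reject H₀: yes

Exact binomial: n=37, k=3, p₀=1/2=0.5000
P(X=j) = C(n,j)·p₀^j·(1−p₀)^(n−j); p = Σ P(X=j) over j with P(X=j) ≤ P(X=3)
p-value (two-sided) = 0.00000
At α=0.05: p < α → reject H₀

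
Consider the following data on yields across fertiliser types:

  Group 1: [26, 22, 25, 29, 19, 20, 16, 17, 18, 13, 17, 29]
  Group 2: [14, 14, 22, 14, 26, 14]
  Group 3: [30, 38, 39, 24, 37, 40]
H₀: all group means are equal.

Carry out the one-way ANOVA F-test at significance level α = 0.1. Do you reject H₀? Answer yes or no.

Group means [20.92, 17.33, 34.67], grand mean 23.458
SSB = Σnᵢ(x̄ᵢ−x̄)² = 1056.375; SSW = ΣΣ(x−x̄ᵢ)² = 645.583
MSB = 1056.375/2 = 528.1875; MSW = 645.583/21 = 30.7421
F = MSB/MSW = 17.1813
df = (2, 21)
p-value (upper-tail) = 0.00004
At α=0.1: p < α → reject H₀

reject H₀: yes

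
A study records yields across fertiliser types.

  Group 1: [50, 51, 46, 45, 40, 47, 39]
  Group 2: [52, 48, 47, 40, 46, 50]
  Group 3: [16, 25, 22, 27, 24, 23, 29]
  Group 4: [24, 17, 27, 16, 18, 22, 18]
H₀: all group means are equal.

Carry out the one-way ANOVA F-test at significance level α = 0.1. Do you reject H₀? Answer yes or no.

reject H₀: yes

Group means [45.43, 47.17, 23.71, 20.29], grand mean 33.667
SSB = Σnᵢ(x̄ᵢ−x̄)² = 4008.595; SSW = ΣΣ(x−x̄ᵢ)² = 415.405
MSB = 4008.595/3 = 1336.1984; MSW = 415.405/23 = 18.0611
F = MSB/MSW = 73.9822
df = (3, 23)
p-value (upper-tail) = 0.00000
At α=0.1: p < α → reject H₀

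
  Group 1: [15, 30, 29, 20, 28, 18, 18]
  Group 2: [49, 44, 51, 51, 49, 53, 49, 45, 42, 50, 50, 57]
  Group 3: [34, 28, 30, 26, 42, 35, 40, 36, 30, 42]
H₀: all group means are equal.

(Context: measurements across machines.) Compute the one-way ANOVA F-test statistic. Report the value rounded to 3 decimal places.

Group means [22.57, 49.17, 34.30], grand mean 37.621
SSB = Σnᵢ(x̄ᵢ−x̄)² = 3295.347; SSW = ΣΣ(x−x̄ᵢ)² = 711.481
MSB = 3295.347/2 = 1647.6733; MSW = 711.481/26 = 27.3647
F = MSB/MSW = 60.2117
df = (2, 26)

test statistic = 60.212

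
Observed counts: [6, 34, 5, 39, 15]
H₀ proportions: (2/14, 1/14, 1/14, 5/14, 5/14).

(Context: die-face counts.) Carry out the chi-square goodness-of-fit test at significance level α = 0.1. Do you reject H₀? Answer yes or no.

reject H₀: yes

n = 99; E_i = n·p_i = [14.14, 7.07, 7.07, 35.36, 35.36]
χ² = (6−14.14)²/14.14 + (34−7.07)²/7.07 + (5−7.07)²/7.07 + (39−35.36)²/35.36 + (15−35.36)²/35.36 = 119.9374
df = 4
p-value (upper-tail) = 0.00000
At α=0.1: p < α → reject H₀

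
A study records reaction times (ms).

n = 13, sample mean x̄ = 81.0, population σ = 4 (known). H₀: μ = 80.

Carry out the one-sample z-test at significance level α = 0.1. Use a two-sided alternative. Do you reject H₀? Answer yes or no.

SE = σ/√n = 4/√13 = 1.1094
z = (x̄−μ₀)/SE = (81.0−80)/1.1094 = 0.9014
p-value (two-sided) = 0.36738
At α=0.1: p ≥ α → fail to reject H₀

reject H₀: no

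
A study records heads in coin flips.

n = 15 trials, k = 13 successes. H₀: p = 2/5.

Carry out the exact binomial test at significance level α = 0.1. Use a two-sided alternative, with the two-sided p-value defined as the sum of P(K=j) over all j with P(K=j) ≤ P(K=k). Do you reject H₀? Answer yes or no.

reject H₀: yes

Exact binomial: n=15, k=13, p₀=2/5=0.4000
P(X=j) = C(n,j)·p₀^j·(1−p₀)^(n−j); p = Σ P(X=j) over j with P(X=j) ≤ P(X=13)
p-value (two-sided) = 0.00028
At α=0.1: p < α → reject H₀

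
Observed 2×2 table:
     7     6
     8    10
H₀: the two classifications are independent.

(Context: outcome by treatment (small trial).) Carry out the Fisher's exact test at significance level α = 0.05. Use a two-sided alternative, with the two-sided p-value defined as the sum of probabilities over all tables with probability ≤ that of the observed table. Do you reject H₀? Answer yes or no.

reject H₀: no

Margins: r₁=13, r₂=18, c₁=15, c₂=16, n=31
p_obs = C(13,7)·C(18,8)/C(31,15); sum pmf over tables with pmf ≤ p_obs
p-value (two-sided) = 0.72239
At α=0.05: p ≥ α → fail to reject H₀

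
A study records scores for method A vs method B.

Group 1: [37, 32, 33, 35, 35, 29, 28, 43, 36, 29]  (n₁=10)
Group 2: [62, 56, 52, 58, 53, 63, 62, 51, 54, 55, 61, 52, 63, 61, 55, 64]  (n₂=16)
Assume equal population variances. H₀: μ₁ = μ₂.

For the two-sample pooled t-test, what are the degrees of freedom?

degrees of freedom = 24

df = n₁ + n₂ − 2 = 10 + 16 − 2 = 24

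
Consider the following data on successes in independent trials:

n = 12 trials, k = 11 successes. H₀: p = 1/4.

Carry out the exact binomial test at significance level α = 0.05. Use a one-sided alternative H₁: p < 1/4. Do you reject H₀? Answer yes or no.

Exact binomial: n=12, k=11, p₀=1/4=0.2500
P(X≤11) from Σ C(n,i)·p₀^i·(1−p₀)^(n−i)
p-value (one-sided, H₁ less) = 1.00000
At α=0.05: p ≥ α → fail to reject H₀

reject H₀: no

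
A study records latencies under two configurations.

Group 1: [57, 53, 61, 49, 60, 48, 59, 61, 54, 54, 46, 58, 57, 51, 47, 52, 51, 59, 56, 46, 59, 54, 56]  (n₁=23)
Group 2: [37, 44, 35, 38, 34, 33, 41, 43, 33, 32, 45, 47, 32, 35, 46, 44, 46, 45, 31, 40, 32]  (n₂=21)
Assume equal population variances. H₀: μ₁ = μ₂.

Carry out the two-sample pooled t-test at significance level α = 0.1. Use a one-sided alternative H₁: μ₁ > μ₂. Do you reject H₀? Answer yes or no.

reject H₀: yes

x̄₁=54.261, s₁=4.817, n₁=23
x̄₂=38.714, s₂=5.693, n₂=21
s_p² = [22·4.817² + 20·5.693²]/42 = 27.5886
SE = √(s_p²·(1/23+1/21)) = 1.5853
t = (54.261−38.714)/1.5853 = 9.8066
df = 42
p-value (one-sided, H₁ greater) = 0.00000
At α=0.1: p < α → reject H₀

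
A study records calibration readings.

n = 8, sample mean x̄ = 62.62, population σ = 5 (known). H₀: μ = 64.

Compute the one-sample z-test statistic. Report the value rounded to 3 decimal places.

test statistic = -0.781

SE = σ/√n = 5/√8 = 1.7678
z = (x̄−μ₀)/SE = (62.62−64)/1.7678 = -0.7806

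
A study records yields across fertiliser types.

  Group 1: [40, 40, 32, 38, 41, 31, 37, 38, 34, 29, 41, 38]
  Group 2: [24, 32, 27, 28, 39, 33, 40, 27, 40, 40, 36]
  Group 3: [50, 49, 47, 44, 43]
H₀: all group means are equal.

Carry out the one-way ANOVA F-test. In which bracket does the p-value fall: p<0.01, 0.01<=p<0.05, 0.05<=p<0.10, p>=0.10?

p-value bracket: p<0.01

Group means [36.58, 33.27, 46.60], grand mean 37.071
SSB = Σnᵢ(x̄ᵢ−x̄)² = 615.559; SSW = ΣΣ(x−x̄ᵢ)² = 592.298
MSB = 615.559/2 = 307.7793; MSW = 592.298/25 = 23.6919
F = MSB/MSW = 12.9909
df = (2, 25)
p-value (upper-tail) = 0.00014
→ bracket: p<0.01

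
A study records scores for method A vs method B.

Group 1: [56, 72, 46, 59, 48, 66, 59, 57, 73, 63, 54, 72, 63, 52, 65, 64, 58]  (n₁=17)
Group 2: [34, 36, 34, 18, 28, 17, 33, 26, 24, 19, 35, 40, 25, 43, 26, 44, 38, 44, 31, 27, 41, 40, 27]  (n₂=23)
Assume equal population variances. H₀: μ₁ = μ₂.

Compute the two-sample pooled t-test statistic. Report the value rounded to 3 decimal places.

x̄₁=60.412, s₁=7.985, n₁=17
x̄₂=31.739, s₂=8.335, n₂=23
s_p² = [16·7.985² + 22·8.335²]/38 = 67.0672
SE = √(s_p²·(1/17+1/23)) = 2.6194
t = (60.412−31.739)/2.6194 = 10.9464
df = 38

test statistic = 10.946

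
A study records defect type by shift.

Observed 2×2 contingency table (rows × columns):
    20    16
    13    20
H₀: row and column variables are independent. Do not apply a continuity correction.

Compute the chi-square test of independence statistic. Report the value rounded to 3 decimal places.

test statistic = 1.802

Row totals [36, 33], col totals [33, 36], n=69
χ² = (20−17.22)²/17.22 + (16−18.78)²/18.78 + (13−15.78)²/15.78 + (20−17.22)²/17.22 = 1.8023
df = 1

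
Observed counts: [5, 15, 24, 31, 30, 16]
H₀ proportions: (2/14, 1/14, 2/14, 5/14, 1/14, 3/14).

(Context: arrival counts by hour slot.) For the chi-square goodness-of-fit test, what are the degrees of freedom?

degrees of freedom = 5

df = k − 1 = 6 − 1 = 5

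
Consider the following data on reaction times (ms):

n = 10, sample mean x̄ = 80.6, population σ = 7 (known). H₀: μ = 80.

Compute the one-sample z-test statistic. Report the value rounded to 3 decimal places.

test statistic = 0.271

SE = σ/√n = 7/√10 = 2.2136
z = (x̄−μ₀)/SE = (80.6−80)/2.2136 = 0.2711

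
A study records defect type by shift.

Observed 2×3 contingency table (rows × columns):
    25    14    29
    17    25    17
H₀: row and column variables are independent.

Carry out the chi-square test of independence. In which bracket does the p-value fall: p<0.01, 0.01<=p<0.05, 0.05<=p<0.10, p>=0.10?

Row totals [68, 59], col totals [42, 39, 46], n=127
χ² = (25−22.49)²/22.49 + (14−20.88)²/20.88 + (29−24.63)²/24.63 + (17−19.51)²/19.51 + (25−18.12)²/18.12 + (17−21.37)²/21.37 = 7.1549
df = 2
p-value (upper-tail) = 0.02795
→ bracket: 0.01<=p<0.05

p-value bracket: 0.01<=p<0.05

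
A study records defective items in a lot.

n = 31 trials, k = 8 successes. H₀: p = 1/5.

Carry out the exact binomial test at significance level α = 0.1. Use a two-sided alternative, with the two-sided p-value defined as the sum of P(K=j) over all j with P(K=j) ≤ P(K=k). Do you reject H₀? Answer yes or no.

Exact binomial: n=31, k=8, p₀=1/5=0.2000
P(X=j) = C(n,j)·p₀^j·(1−p₀)^(n−j); p = Σ P(X=j) over j with P(X=j) ≤ P(X=8)
p-value (two-sided) = 0.37698
At α=0.1: p ≥ α → fail to reject H₀

reject H₀: no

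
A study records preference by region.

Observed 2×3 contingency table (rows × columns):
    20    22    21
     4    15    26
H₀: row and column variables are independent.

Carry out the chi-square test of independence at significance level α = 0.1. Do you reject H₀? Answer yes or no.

reject H₀: yes

Row totals [63, 45], col totals [24, 37, 47], n=108
χ² = (20−14.00)²/14.00 + (22−21.58)²/21.58 + (21−27.42)²/27.42 + (4−10.00)²/10.00 + (15−15.42)²/15.42 + (26−19.58)²/19.58 = 9.7950
df = 2
p-value (upper-tail) = 0.00747
At α=0.1: p < α → reject H₀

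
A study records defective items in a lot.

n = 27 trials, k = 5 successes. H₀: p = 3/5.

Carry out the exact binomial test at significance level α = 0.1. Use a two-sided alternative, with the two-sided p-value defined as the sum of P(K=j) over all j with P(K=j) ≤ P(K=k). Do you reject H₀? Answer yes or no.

Exact binomial: n=27, k=5, p₀=3/5=0.6000
P(X=j) = C(n,j)·p₀^j·(1−p₀)^(n−j); p = Σ P(X=j) over j with P(X=j) ≤ P(X=5)
p-value (two-sided) = 0.00001
At α=0.1: p < α → reject H₀

reject H₀: yes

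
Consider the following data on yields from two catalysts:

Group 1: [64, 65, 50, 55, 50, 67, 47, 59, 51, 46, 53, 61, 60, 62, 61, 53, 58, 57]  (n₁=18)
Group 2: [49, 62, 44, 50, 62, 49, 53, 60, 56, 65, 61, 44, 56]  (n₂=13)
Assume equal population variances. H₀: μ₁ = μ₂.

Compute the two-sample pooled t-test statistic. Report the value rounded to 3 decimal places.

test statistic = 0.795

x̄₁=56.611, s₁=6.289, n₁=18
x̄₂=54.692, s₂=7.087, n₂=13
s_p² = [17·6.289² + 12·7.087²]/29 = 43.9671
SE = √(s_p²·(1/18+1/13)) = 2.4134
t = (56.611−54.692)/2.4134 = 0.7950
df = 29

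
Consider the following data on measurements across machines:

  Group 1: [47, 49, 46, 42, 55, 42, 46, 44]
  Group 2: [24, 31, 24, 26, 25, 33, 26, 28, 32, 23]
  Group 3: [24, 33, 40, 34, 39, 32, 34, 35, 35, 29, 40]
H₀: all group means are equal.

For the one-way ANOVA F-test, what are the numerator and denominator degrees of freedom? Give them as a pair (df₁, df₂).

k = 3 groups, N = 29 total
df = (k−1, N−k) = (3−1, 29−3) = (2, 26)

degrees of freedom = [2, 26]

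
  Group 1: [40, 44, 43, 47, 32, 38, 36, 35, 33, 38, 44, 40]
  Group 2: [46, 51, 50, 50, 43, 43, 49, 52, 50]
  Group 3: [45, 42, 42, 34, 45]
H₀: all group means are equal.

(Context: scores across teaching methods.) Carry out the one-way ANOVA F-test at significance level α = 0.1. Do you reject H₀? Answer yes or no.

Group means [39.17, 48.22, 41.60], grand mean 42.769
SSB = Σnᵢ(x̄ᵢ−x̄)² = 430.193; SSW = ΣΣ(x−x̄ᵢ)² = 416.422
MSB = 430.193/2 = 215.0966; MSW = 416.422/23 = 18.1053
F = MSB/MSW = 11.8803
df = (2, 23)
p-value (upper-tail) = 0.00029
At α=0.1: p < α → reject H₀

reject H₀: yes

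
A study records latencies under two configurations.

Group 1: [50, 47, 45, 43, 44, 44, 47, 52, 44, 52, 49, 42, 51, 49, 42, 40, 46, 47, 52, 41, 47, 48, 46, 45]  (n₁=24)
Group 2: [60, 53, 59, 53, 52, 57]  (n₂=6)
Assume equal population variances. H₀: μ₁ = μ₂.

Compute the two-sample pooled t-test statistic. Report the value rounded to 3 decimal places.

test statistic = -5.783

x̄₁=46.375, s₁=3.536, n₁=24
x̄₂=55.667, s₂=3.445, n₂=6
s_p² = [23·3.536² + 5·3.445²]/28 = 12.3914
SE = √(s_p²·(1/24+1/6)) = 1.6067
t = (46.375−55.667)/1.6067 = -5.7830
df = 28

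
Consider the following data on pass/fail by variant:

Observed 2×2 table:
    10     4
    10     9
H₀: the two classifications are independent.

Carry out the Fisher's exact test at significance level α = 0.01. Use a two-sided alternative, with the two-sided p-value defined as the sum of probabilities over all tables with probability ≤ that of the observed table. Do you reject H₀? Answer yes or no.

Margins: r₁=14, r₂=19, c₁=20, c₂=13, n=33
p_obs = C(14,10)·C(19,10)/C(33,20); sum pmf over tables with pmf ≤ p_obs
p-value (two-sided) = 0.30954
At α=0.01: p ≥ α → fail to reject H₀

reject H₀: no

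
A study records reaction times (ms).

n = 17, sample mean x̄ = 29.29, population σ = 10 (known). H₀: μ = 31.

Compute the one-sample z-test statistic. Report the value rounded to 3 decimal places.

SE = σ/√n = 10/√17 = 2.4254
z = (x̄−μ₀)/SE = (29.29−31)/2.4254 = -0.7051

test statistic = -0.705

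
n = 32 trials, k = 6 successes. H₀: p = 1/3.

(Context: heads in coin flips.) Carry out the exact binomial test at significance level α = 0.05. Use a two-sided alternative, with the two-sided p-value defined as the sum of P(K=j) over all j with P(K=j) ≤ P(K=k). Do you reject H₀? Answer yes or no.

reject H₀: no

Exact binomial: n=32, k=6, p₀=1/3=0.3333
P(X=j) = C(n,j)·p₀^j·(1−p₀)^(n−j); p = Σ P(X=j) over j with P(X=j) ≤ P(X=6)
p-value (two-sided) = 0.09203
At α=0.05: p ≥ α → fail to reject H₀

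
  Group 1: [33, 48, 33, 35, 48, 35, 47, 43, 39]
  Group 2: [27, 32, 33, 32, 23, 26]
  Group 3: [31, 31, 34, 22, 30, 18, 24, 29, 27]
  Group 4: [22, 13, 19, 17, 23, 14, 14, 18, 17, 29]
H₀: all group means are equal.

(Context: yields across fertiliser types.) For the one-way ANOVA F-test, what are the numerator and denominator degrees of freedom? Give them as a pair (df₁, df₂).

degrees of freedom = [3, 30]

k = 4 groups, N = 34 total
df = (k−1, N−k) = (4−1, 34−4) = (3, 30)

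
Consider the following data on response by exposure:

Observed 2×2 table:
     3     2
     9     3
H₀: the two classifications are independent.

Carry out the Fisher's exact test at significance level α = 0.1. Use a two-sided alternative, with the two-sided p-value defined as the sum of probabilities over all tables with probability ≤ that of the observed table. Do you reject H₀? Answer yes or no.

reject H₀: no

Margins: r₁=5, r₂=12, c₁=12, c₂=5, n=17
p_obs = C(5,3)·C(12,9)/C(17,12); sum pmf over tables with pmf ≤ p_obs
p-value (two-sided) = 0.60003
At α=0.1: p ≥ α → fail to reject H₀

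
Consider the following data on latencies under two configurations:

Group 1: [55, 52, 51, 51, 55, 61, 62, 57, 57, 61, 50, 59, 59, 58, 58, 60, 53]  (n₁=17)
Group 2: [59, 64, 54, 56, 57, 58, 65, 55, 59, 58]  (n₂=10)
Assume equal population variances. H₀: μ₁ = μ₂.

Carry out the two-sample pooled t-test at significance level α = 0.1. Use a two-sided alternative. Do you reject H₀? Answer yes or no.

x̄₁=56.412, s₁=3.874, n₁=17
x̄₂=58.500, s₂=3.567, n₂=10
s_p² = [16·3.874² + 9·3.567²]/25 = 14.1847
SE = √(s_p²·(1/17+1/10)) = 1.5010
t = (56.412−58.500)/1.5010 = -1.3913
df = 25
p-value (two-sided) = 0.17640
At α=0.1: p ≥ α → fail to reject H₀

reject H₀: no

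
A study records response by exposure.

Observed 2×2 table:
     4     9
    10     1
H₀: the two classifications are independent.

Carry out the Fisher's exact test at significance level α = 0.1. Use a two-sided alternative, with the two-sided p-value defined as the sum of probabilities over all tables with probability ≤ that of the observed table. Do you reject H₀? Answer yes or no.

reject H₀: yes

Margins: r₁=13, r₂=11, c₁=14, c₂=10, n=24
p_obs = C(13,4)·C(11,10)/C(24,14); sum pmf over tables with pmf ≤ p_obs
p-value (two-sided) = 0.00453
At α=0.1: p < α → reject H₀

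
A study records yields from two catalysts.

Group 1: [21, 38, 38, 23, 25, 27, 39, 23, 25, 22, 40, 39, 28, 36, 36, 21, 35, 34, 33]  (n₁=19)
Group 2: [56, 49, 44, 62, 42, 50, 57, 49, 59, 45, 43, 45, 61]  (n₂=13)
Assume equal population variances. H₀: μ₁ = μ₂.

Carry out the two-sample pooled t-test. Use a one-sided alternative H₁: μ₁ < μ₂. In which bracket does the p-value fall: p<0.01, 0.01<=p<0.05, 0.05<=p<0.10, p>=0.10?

x̄₁=30.684, s₁=7.032, n₁=19
x̄₂=50.923, s₂=7.193, n₂=13
s_p² = [18·7.032² + 12·7.193²]/30 = 50.3676
SE = √(s_p²·(1/19+1/13)) = 2.5545
t = (30.684−50.923)/2.5545 = -7.9229
df = 30
p-value (one-sided, H₁ less) = 0.00000
→ bracket: p<0.01

p-value bracket: p<0.01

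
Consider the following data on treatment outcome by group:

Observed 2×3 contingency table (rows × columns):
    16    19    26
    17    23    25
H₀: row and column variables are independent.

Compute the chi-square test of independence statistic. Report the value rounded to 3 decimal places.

Row totals [61, 65], col totals [33, 42, 51], n=126
χ² = (16−15.98)²/15.98 + (19−20.33)²/20.33 + (26−24.69)²/24.69 + (17−17.02)²/17.02 + (23−21.67)²/21.67 + (25−26.31)²/26.31 = 0.3042
df = 2

test statistic = 0.304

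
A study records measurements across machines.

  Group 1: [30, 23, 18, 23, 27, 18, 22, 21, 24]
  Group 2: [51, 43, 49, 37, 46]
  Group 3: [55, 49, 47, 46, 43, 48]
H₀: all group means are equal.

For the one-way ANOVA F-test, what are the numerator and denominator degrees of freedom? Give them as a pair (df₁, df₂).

degrees of freedom = [2, 17]

k = 3 groups, N = 20 total
df = (k−1, N−k) = (3−1, 20−3) = (2, 17)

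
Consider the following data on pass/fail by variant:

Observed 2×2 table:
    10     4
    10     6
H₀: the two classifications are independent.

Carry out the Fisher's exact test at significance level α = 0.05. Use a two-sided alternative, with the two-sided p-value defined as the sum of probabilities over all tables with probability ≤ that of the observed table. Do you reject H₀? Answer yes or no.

Margins: r₁=14, r₂=16, c₁=20, c₂=10, n=30
p_obs = C(14,10)·C(16,10)/C(30,20); sum pmf over tables with pmf ≤ p_obs
p-value (two-sided) = 0.70895
At α=0.05: p ≥ α → fail to reject H₀

reject H₀: no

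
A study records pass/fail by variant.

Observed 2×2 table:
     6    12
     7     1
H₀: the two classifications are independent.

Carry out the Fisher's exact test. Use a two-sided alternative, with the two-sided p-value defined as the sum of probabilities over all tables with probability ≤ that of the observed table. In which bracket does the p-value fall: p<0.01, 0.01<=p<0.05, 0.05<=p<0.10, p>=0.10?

Margins: r₁=18, r₂=8, c₁=13, c₂=13, n=26
p_obs = C(18,6)·C(8,7)/C(26,13); sum pmf over tables with pmf ≤ p_obs
p-value (two-sided) = 0.03021
→ bracket: 0.01<=p<0.05

p-value bracket: 0.01<=p<0.05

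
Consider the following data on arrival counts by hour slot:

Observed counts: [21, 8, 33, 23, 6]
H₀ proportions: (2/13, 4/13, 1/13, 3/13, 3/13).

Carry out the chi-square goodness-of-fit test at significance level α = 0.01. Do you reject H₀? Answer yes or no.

n = 91; E_i = n·p_i = [14.00, 28.00, 7.00, 21.00, 21.00]
χ² = (21−14.00)²/14.00 + (8−28.00)²/28.00 + (33−7.00)²/7.00 + (23−21.00)²/21.00 + (6−21.00)²/21.00 = 125.2619
df = 4
p-value (upper-tail) = 0.00000
At α=0.01: p < α → reject H₀

reject H₀: yes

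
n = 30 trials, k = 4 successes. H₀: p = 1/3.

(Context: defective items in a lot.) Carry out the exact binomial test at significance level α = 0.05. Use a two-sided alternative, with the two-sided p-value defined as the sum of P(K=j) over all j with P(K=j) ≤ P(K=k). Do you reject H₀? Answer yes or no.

reject H₀: yes

Exact binomial: n=30, k=4, p₀=1/3=0.3333
P(X=j) = C(n,j)·p₀^j·(1−p₀)^(n−j); p = Σ P(X=j) over j with P(X=j) ≤ P(X=4)
p-value (two-sided) = 0.01945
At α=0.05: p < α → reject H₀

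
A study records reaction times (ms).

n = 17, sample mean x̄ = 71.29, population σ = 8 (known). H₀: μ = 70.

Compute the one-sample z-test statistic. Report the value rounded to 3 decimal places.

SE = σ/√n = 8/√17 = 1.9403
z = (x̄−μ₀)/SE = (71.29−70)/1.9403 = 0.6649

test statistic = 0.665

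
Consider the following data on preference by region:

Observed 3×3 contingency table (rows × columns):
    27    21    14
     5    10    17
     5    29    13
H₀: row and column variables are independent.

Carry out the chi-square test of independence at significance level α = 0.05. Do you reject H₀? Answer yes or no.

reject H₀: yes

Row totals [62, 32, 47], col totals [37, 60, 44], n=141
χ² = (27−16.27)²/16.27 + (21−26.38)²/26.38 + (14−19.35)²/19.35 + (5−8.40)²/8.40 + (10−13.62)²/13.62 + (17−9.99)²/9.99 + (5−12.33)²/12.33 + (29−20.00)²/20.00 + (13−14.67)²/14.67 = 25.5153
df = 4
p-value (upper-tail) = 0.00004
At α=0.05: p < α → reject H₀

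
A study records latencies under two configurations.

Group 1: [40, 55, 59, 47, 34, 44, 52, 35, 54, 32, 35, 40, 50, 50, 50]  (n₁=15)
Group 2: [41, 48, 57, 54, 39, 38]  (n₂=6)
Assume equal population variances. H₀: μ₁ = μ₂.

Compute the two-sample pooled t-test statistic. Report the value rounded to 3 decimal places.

x̄₁=45.133, s₁=8.643, n₁=15
x̄₂=46.167, s₂=8.085, n₂=6
s_p² = [14·8.643² + 5·8.085²]/19 = 72.2404
SE = √(s_p²·(1/15+1/6)) = 4.1056
t = (45.133−46.167)/4.1056 = -0.2517
df = 19

test statistic = -0.252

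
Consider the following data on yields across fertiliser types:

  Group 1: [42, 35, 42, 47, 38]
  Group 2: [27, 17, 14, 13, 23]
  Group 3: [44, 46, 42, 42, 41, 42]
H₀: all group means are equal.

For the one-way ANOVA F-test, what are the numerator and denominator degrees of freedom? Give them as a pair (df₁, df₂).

k = 3 groups, N = 16 total
df = (k−1, N−k) = (3−1, 16−3) = (2, 13)

degrees of freedom = [2, 13]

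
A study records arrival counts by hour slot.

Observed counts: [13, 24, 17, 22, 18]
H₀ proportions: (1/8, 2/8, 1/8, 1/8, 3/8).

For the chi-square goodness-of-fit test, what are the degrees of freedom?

degrees of freedom = 4

df = k − 1 = 5 − 1 = 4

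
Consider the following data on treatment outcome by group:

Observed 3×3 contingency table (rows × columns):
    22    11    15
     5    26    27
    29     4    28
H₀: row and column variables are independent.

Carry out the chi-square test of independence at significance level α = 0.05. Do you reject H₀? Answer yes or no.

Row totals [48, 58, 61], col totals [56, 41, 70], n=167
χ² = (22−16.10)²/16.10 + (11−11.78)²/11.78 + (15−20.12)²/20.12 + (5−19.45)²/19.45 + (26−14.24)²/14.24 + (27−24.31)²/24.31 + (29−20.46)²/20.46 + (4−14.98)²/14.98 + (28−25.57)²/25.57 = 36.1108
df = 4
p-value (upper-tail) = 0.00000
At α=0.05: p < α → reject H₀

reject H₀: yes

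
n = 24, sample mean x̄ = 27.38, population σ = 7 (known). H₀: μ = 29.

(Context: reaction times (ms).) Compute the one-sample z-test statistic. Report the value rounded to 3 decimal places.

test statistic = -1.134

SE = σ/√n = 7/√24 = 1.4289
z = (x̄−μ₀)/SE = (27.38−29)/1.4289 = -1.1338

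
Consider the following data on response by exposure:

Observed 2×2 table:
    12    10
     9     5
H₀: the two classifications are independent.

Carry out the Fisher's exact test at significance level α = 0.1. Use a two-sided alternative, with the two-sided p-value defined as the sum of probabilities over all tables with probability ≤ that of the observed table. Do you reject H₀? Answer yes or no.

Margins: r₁=22, r₂=14, c₁=21, c₂=15, n=36
p_obs = C(22,12)·C(14,9)/C(36,21); sum pmf over tables with pmf ≤ p_obs
p-value (two-sided) = 0.73172
At α=0.1: p ≥ α → fail to reject H₀

reject H₀: no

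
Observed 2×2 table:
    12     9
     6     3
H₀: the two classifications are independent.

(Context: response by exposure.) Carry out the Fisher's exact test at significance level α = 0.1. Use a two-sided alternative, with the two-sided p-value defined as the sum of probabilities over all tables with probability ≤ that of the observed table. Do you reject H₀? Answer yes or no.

Margins: r₁=21, r₂=9, c₁=18, c₂=12, n=30
p_obs = C(21,12)·C(9,6)/C(30,18); sum pmf over tables with pmf ≤ p_obs
p-value (two-sided) = 0.70356
At α=0.1: p ≥ α → fail to reject H₀

reject H₀: no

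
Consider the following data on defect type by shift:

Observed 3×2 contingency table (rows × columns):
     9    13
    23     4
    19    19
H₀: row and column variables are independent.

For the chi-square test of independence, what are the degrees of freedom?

degrees of freedom = 2

df = (r−1)(c−1) = (3−1)·(2−1) = 2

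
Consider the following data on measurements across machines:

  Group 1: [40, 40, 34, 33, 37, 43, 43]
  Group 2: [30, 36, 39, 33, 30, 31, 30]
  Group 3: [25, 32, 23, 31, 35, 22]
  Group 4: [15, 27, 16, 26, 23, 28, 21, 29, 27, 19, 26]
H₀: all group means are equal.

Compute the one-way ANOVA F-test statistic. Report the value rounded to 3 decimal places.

Group means [38.57, 32.71, 28.00, 23.36], grand mean 29.806
SSB = Σnᵢ(x̄ᵢ−x̄)² = 1073.150; SSW = ΣΣ(x−x̄ᵢ)² = 559.688
MSB = 1073.150/3 = 357.7168; MSW = 559.688/27 = 20.7292
F = MSB/MSW = 17.2567
df = (3, 27)

test statistic = 17.257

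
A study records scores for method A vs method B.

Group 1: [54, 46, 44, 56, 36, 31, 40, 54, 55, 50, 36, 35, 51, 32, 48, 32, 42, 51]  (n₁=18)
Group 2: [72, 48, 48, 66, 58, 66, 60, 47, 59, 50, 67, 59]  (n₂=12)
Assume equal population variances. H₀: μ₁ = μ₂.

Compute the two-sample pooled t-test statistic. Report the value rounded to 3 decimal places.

test statistic = -4.424

x̄₁=44.056, s₁=8.761, n₁=18
x̄₂=58.333, s₂=8.500, n₂=12
s_p² = [17·8.761² + 11·8.500²]/28 = 74.9861
SE = √(s_p²·(1/18+1/12)) = 3.2272
t = (44.056−58.333)/3.2272 = -4.4242
df = 28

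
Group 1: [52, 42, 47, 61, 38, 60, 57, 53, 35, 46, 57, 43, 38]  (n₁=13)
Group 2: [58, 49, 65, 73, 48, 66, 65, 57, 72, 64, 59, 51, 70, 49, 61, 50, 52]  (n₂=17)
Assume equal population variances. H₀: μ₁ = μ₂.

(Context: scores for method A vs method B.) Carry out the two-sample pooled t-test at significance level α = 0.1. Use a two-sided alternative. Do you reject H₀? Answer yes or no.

reject H₀: yes

x̄₁=48.385, s₁=8.893, n₁=13
x̄₂=59.353, s₂=8.492, n₂=17
s_p² = [12·8.893² + 16·8.492²]/28 = 75.1057
SE = √(s_p²·(1/13+1/17)) = 3.1930
t = (48.385−59.353)/3.1930 = -3.4351
df = 28
p-value (two-sided) = 0.00187
At α=0.1: p < α → reject H₀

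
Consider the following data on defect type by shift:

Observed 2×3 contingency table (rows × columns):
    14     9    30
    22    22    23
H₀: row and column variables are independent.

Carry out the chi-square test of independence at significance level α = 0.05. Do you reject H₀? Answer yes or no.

Row totals [53, 67], col totals [36, 31, 53], n=120
χ² = (14−15.90)²/15.90 + (9−13.69)²/13.69 + (30−23.41)²/23.41 + (22−20.10)²/20.10 + (22−17.31)²/17.31 + (23−29.59)²/29.59 = 6.6106
df = 2
p-value (upper-tail) = 0.03669
At α=0.05: p < α → reject H₀

reject H₀: yes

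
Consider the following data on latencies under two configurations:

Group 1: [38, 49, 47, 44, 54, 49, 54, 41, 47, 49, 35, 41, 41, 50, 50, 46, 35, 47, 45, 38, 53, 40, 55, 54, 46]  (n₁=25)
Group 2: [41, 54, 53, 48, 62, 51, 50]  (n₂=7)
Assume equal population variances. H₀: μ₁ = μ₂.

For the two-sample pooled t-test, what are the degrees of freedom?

degrees of freedom = 30

df = n₁ + n₂ − 2 = 25 + 7 − 2 = 30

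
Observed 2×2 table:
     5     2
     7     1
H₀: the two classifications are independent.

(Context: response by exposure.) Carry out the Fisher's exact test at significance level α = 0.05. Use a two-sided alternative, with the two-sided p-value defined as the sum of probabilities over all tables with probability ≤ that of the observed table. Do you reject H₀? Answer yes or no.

reject H₀: no

Margins: r₁=7, r₂=8, c₁=12, c₂=3, n=15
p_obs = C(7,5)·C(8,7)/C(15,12); sum pmf over tables with pmf ≤ p_obs
p-value (two-sided) = 0.56923
At α=0.05: p ≥ α → fail to reject H₀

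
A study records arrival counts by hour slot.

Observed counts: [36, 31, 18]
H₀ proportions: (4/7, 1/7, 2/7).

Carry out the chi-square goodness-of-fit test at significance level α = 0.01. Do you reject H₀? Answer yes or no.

n = 85; E_i = n·p_i = [48.57, 12.14, 24.29]
χ² = (36−48.57)²/48.57 + (31−12.14)²/12.14 + (18−24.29)²/24.29 = 34.1647
df = 2
p-value (upper-tail) = 0.00000
At α=0.01: p < α → reject H₀

reject H₀: yes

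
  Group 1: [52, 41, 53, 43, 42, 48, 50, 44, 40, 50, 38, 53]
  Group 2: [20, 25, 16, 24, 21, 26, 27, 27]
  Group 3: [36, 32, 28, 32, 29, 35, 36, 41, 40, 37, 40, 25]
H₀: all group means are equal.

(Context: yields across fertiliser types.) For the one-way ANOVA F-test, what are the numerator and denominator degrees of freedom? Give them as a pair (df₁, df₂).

degrees of freedom = [2, 29]

k = 3 groups, N = 32 total
df = (k−1, N−k) = (3−1, 32−3) = (2, 29)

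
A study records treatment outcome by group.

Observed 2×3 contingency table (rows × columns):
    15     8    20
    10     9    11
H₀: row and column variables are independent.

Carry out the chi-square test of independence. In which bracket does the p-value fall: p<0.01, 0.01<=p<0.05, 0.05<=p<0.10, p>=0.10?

p-value bracket: p>=0.10

Row totals [43, 30], col totals [25, 17, 31], n=73
χ² = (15−14.73)²/14.73 + (8−10.01)²/10.01 + (20−18.26)²/18.26 + (10−10.27)²/10.27 + (9−6.99)²/6.99 + (11−12.74)²/12.74 = 1.4011
df = 2
p-value (upper-tail) = 0.49631
→ bracket: p>=0.10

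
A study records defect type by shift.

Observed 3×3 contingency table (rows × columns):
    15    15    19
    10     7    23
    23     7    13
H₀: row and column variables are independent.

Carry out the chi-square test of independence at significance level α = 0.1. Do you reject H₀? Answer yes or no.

Row totals [49, 40, 43], col totals [48, 29, 55], n=132
χ² = (15−17.82)²/17.82 + (15−10.77)²/10.77 + (19−20.42)²/20.42 + (10−14.55)²/14.55 + (7−8.79)²/8.79 + (23−16.67)²/16.67 + (23−15.64)²/15.64 + (7−9.45)²/9.45 + (13−17.92)²/17.92 = 11.8516
df = 4
p-value (upper-tail) = 0.01849
At α=0.1: p < α → reject H₀

reject H₀: yes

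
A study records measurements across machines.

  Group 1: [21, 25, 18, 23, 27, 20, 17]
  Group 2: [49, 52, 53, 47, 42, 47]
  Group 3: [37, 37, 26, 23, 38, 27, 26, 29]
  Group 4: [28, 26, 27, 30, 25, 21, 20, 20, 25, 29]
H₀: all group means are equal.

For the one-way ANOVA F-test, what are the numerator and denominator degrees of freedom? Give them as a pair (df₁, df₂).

degrees of freedom = [3, 27]

k = 4 groups, N = 31 total
df = (k−1, N−k) = (4−1, 31−4) = (3, 27)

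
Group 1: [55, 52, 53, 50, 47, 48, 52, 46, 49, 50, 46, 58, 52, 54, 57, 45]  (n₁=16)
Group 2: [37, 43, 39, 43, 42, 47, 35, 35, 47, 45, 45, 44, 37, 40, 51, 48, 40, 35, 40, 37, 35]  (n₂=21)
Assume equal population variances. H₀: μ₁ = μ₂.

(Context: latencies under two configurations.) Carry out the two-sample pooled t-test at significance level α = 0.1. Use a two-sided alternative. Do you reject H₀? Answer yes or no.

reject H₀: yes

x̄₁=50.875, s₁=3.948, n₁=16
x̄₂=41.190, s₂=4.844, n₂=21
s_p² = [15·3.948² + 20·4.844²]/35 = 20.0854
SE = √(s_p²·(1/16+1/21)) = 1.4872
t = (50.875−41.190)/1.4872 = 6.5119
df = 35
p-value (two-sided) = 0.00000
At α=0.1: p < α → reject H₀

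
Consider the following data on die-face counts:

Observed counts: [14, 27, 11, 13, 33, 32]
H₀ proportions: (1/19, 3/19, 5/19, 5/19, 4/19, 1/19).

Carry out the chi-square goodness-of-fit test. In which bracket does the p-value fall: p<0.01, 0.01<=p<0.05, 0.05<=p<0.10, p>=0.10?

p-value bracket: p<0.01

n = 130; E_i = n·p_i = [6.84, 20.53, 34.21, 34.21, 27.37, 6.84]
χ² = (14−6.84)²/6.84 + (27−20.53)²/20.53 + (11−34.21)²/34.21 + (13−34.21)²/34.21 + (33−27.37)²/27.37 + (32−6.84)²/6.84 = 132.0904
df = 5
p-value (upper-tail) = 0.00000
→ bracket: p<0.01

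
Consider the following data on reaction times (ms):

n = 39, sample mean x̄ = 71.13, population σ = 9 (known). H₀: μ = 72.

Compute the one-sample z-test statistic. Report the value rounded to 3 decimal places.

SE = σ/√n = 9/√39 = 1.4412
z = (x̄−μ₀)/SE = (71.13−72)/1.4412 = -0.6037

test statistic = -0.604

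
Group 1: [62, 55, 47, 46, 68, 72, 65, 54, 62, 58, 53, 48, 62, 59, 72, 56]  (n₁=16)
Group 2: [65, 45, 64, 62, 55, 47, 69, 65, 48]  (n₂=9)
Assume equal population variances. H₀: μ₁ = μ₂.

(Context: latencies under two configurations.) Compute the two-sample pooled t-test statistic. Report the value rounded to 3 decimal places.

x̄₁=58.688, s₁=8.171, n₁=16
x̄₂=57.778, s₂=9.148, n₂=9
s_p² = [15·8.171² + 8·9.148²]/23 = 72.6519
SE = √(s_p²·(1/16+1/9)) = 3.5515
t = (58.688−57.778)/3.5515 = 0.2562
df = 23

test statistic = 0.256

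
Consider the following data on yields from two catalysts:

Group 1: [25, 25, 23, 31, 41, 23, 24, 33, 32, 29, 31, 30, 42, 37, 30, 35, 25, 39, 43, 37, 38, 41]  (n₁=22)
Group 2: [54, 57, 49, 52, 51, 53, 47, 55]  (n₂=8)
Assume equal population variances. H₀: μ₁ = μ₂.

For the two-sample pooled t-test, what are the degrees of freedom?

df = n₁ + n₂ − 2 = 22 + 8 − 2 = 28

degrees of freedom = 28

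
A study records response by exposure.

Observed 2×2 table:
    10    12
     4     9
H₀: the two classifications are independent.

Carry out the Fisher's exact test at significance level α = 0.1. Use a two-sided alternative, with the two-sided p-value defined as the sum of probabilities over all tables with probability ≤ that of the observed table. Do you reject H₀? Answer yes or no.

reject H₀: no

Margins: r₁=22, r₂=13, c₁=14, c₂=21, n=35
p_obs = C(22,10)·C(13,4)/C(35,14); sum pmf over tables with pmf ≤ p_obs
p-value (two-sided) = 0.48753
At α=0.1: p ≥ α → fail to reject H₀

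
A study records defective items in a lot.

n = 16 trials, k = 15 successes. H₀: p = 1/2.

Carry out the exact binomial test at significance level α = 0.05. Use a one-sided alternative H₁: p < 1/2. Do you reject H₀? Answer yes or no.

reject H₀: no

Exact binomial: n=16, k=15, p₀=1/2=0.5000
P(X≤15) from Σ C(n,i)·p₀^i·(1−p₀)^(n−i)
p-value (one-sided, H₁ less) = 0.99998
At α=0.05: p ≥ α → fail to reject H₀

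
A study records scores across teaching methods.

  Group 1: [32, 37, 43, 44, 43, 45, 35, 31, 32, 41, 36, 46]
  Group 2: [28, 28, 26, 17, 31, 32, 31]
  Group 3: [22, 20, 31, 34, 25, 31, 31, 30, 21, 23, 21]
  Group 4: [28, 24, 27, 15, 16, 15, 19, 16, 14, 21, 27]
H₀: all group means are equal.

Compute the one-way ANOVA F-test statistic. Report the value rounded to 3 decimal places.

Group means [38.75, 27.57, 26.27, 20.18], grand mean 28.512
SSB = Σnᵢ(x̄ᵢ−x̄)² = 2082.461; SSW = ΣΣ(x−x̄ᵢ)² = 1057.782
MSB = 2082.461/3 = 694.1538; MSW = 1057.782/37 = 28.5887
F = MSB/MSW = 24.2807
df = (3, 37)

test statistic = 24.281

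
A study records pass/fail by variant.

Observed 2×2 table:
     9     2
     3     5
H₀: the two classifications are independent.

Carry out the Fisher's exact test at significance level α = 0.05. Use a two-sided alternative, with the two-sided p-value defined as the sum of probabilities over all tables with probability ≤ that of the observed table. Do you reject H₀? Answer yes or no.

Margins: r₁=11, r₂=8, c₁=12, c₂=7, n=19
p_obs = C(11,9)·C(8,3)/C(19,12); sum pmf over tables with pmf ≤ p_obs
p-value (two-sided) = 0.07395
At α=0.05: p ≥ α → fail to reject H₀

reject H₀: no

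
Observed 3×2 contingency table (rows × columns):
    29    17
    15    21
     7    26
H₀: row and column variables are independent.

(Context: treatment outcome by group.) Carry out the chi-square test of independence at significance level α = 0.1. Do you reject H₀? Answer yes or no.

reject H₀: yes

Row totals [46, 36, 33], col totals [51, 64], n=115
χ² = (29−20.40)²/20.40 + (17−25.60)²/25.60 + (15−15.97)²/15.97 + (21−20.03)²/20.03 + (7−14.63)²/14.63 + (26−18.37)²/18.37 = 13.7763
df = 2
p-value (upper-tail) = 0.00102
At α=0.1: p < α → reject H₀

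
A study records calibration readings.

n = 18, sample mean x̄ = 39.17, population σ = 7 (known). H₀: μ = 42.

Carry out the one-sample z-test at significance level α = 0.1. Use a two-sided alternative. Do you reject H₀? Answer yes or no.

reject H₀: yes

SE = σ/√n = 7/√18 = 1.6499
z = (x̄−μ₀)/SE = (39.17−42)/1.6499 = -1.7152
p-value (two-sided) = 0.08630
At α=0.1: p < α → reject H₀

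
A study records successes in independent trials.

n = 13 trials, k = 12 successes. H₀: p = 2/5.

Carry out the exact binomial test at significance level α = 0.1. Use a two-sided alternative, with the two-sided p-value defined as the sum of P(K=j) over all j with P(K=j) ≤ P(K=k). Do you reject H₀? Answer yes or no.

reject H₀: yes

Exact binomial: n=13, k=12, p₀=2/5=0.4000
P(X=j) = C(n,j)·p₀^j·(1−p₀)^(n−j); p = Σ P(X=j) over j with P(X=j) ≤ P(X=12)
p-value (two-sided) = 0.00014
At α=0.1: p < α → reject H₀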